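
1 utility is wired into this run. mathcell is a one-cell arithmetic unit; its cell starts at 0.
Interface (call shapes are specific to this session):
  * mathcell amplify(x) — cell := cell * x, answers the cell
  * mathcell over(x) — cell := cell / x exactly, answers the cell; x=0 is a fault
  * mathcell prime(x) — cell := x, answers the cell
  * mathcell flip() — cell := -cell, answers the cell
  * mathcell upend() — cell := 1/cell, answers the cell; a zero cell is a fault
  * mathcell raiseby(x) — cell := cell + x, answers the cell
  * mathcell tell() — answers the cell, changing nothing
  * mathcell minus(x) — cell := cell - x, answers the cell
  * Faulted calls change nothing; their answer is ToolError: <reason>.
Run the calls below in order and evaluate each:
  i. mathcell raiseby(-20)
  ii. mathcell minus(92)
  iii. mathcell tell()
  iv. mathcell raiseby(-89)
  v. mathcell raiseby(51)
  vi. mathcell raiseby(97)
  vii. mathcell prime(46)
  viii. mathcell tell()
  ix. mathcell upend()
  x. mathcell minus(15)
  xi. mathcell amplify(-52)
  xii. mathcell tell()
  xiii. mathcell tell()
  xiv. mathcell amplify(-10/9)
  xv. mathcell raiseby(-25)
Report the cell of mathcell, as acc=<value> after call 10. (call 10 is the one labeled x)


! 1. mathcell raiseby(x='-20') => -20
! 2. mathcell minus(x='92') => -112
! 3. mathcell tell() => -112
! 4. mathcell raiseby(x='-89') => -201
! 5. mathcell raiseby(x='51') => -150
! 6. mathcell raiseby(x='97') => -53
! 7. mathcell prime(x='46') => 46
! 8. mathcell tell() => 46
! 9. mathcell upend() => 1/46
! 10. mathcell minus(x='15') => -689/46
! 11. mathcell amplify(x='-52') => 17914/23
! 12. mathcell tell() => 17914/23
! 13. mathcell tell() => 17914/23
! 14. mathcell amplify(x='-10/9') => -179140/207
! 15. mathcell raiseby(x='-25') => -184315/207

Answer: acc=-689/46


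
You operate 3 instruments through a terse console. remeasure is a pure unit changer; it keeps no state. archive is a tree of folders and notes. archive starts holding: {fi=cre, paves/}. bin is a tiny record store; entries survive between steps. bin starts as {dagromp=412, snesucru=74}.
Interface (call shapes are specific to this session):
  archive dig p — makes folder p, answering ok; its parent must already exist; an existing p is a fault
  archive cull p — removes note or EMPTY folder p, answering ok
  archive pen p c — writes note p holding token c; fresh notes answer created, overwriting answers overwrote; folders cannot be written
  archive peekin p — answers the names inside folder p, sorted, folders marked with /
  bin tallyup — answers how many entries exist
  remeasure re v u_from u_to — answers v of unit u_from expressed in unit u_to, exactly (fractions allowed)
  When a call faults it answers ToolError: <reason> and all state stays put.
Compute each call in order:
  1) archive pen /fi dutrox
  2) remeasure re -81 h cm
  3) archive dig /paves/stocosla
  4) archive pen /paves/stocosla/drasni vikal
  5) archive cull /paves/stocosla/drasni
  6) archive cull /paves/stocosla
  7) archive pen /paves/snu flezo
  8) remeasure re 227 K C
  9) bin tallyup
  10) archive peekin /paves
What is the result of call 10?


Answer: [snu]

Derivation:
$ archive pen p='/fi' c='dutrox'
:: overwrote
$ remeasure re v='-81' u_from='h' u_to='cm'
:: ToolError: incompatible units
$ archive dig p='/paves/stocosla'
:: ok
$ archive pen p='/paves/stocosla/drasni' c='vikal'
:: created
$ archive cull p='/paves/stocosla/drasni'
:: ok
$ archive cull p='/paves/stocosla'
:: ok
$ archive pen p='/paves/snu' c='flezo'
:: created
$ remeasure re v='227' u_from='K' u_to='C'
:: -923/20
$ bin tallyup
:: 2
$ archive peekin p='/paves'
:: [snu]


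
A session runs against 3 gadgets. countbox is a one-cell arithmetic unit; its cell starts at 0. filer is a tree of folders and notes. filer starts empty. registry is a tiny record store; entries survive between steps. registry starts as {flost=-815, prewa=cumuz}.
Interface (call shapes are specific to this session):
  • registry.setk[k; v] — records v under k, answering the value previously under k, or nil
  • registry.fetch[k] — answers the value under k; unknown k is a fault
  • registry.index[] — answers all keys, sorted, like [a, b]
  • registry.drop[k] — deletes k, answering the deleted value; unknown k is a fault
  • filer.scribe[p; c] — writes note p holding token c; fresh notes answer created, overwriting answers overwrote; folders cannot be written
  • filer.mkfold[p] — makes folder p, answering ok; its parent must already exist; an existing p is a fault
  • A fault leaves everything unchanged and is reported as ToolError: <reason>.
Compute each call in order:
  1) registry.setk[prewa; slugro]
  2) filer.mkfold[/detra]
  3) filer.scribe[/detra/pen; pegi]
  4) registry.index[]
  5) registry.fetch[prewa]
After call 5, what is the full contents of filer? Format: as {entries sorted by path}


Answer: {detra/, detra/pen=pegi}

Derivation:
Do: registry.setk[k='prewa'; v='slugro']
See: cumuz
Do: filer.mkfold[p='/detra']
See: ok
Do: filer.scribe[p='/detra/pen'; c='pegi']
See: created
Do: registry.index[]
See: [flost, prewa]
Do: registry.fetch[k='prewa']
See: slugro


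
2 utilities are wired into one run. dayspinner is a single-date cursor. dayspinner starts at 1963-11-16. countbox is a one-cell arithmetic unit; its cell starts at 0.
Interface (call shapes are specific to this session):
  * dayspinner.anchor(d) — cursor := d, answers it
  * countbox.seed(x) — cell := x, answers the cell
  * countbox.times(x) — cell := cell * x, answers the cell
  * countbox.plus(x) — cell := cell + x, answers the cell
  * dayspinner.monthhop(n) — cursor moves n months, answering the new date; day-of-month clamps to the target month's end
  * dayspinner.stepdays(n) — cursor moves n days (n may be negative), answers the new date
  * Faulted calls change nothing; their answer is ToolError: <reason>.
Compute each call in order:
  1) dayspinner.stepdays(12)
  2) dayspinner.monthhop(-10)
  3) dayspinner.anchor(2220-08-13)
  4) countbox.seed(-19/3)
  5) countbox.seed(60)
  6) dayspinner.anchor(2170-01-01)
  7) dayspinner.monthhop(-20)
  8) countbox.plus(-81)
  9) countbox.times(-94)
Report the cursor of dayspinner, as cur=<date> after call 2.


$ dayspinner.stepdays n: 12
[out] 1963-11-28
$ dayspinner.monthhop n: -10
[out] 1963-01-28
$ dayspinner.anchor d: 2220-08-13
[out] 2220-08-13
$ countbox.seed x: -19/3
[out] -19/3
$ countbox.seed x: 60
[out] 60
$ dayspinner.anchor d: 2170-01-01
[out] 2170-01-01
$ dayspinner.monthhop n: -20
[out] 2168-05-01
$ countbox.plus x: -81
[out] -21
$ countbox.times x: -94
[out] 1974

Answer: cur=1963-01-28


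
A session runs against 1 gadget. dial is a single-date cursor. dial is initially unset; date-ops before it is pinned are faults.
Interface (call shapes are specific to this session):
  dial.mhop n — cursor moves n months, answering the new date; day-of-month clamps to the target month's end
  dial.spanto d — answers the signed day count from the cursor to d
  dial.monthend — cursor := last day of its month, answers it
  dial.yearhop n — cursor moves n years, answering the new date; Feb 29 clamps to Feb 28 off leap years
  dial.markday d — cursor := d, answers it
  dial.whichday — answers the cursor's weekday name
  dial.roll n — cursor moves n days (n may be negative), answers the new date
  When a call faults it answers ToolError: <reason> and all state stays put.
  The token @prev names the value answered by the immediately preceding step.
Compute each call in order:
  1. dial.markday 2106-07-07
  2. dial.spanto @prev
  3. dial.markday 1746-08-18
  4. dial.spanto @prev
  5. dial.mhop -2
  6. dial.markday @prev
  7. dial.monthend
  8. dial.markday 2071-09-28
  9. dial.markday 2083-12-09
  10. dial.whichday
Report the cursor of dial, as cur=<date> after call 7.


Answer: cur=1746-06-30

Derivation:
// dial.markday(d=2106-07-07) ~> 2106-07-07
// dial.spanto(d=@prev) ~> 0
// dial.markday(d=1746-08-18) ~> 1746-08-18
// dial.spanto(d=@prev) ~> 0
// dial.mhop(n=-2) ~> 1746-06-18
// dial.markday(d=@prev) ~> 1746-06-18
// dial.monthend() ~> 1746-06-30
// dial.markday(d=2071-09-28) ~> 2071-09-28
// dial.markday(d=2083-12-09) ~> 2083-12-09
// dial.whichday() ~> Thursday


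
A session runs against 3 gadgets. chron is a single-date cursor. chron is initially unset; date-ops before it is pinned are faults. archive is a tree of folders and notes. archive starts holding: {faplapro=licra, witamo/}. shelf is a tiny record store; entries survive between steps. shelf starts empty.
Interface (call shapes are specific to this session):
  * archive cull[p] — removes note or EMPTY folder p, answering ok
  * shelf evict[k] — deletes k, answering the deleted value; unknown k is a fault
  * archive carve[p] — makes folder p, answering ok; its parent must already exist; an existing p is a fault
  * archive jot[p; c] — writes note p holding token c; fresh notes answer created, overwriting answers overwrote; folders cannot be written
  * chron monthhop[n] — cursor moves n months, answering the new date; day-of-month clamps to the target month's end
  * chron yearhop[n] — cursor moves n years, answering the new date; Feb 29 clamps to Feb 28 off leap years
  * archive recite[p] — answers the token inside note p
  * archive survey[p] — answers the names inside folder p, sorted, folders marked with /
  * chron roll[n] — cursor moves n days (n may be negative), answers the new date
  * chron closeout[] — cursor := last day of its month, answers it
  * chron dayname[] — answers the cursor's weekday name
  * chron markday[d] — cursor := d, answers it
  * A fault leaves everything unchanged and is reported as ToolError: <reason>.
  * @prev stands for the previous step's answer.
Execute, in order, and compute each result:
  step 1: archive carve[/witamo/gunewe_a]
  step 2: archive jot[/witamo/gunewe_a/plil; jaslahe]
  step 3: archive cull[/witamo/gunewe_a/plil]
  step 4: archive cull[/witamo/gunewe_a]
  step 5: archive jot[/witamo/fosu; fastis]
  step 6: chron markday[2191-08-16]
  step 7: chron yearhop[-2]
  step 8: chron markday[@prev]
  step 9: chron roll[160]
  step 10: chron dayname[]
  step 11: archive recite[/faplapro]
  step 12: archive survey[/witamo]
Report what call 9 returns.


Answer: 2190-01-23

Derivation:
Do: archive carve[p=/witamo/gunewe_a]
See: ok
Do: archive jot[p=/witamo/gunewe_a/plil; c=jaslahe]
See: created
Do: archive cull[p=/witamo/gunewe_a/plil]
See: ok
Do: archive cull[p=/witamo/gunewe_a]
See: ok
Do: archive jot[p=/witamo/fosu; c=fastis]
See: created
Do: chron markday[d=2191-08-16]
See: 2191-08-16
Do: chron yearhop[n=-2]
See: 2189-08-16
Do: chron markday[d=@prev]
See: 2189-08-16
Do: chron roll[n=160]
See: 2190-01-23
Do: chron dayname[]
See: Saturday
Do: archive recite[p=/faplapro]
See: licra
Do: archive survey[p=/witamo]
See: [fosu]


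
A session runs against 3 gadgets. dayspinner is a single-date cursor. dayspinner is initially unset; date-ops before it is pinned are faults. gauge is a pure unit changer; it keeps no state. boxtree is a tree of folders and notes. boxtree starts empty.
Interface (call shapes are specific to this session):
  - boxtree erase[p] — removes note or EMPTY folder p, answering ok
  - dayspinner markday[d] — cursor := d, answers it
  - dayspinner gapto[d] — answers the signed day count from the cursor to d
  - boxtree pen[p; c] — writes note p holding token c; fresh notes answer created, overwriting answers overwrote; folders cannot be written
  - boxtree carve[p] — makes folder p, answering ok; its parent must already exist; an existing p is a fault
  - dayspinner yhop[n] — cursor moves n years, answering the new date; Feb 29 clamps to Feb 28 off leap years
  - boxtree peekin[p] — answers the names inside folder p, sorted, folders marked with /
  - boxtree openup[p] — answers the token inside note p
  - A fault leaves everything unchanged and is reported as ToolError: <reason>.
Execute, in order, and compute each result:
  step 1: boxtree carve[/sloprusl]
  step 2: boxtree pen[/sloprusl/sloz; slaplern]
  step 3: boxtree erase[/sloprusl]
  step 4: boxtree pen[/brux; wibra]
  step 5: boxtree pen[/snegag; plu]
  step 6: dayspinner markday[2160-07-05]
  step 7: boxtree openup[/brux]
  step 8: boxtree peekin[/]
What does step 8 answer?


Answer: [brux, sloprusl/, snegag]

Derivation:
% boxtree carve(p='/sloprusl') -> ok
% boxtree pen(p='/sloprusl/sloz', c='slaplern') -> created
% boxtree erase(p='/sloprusl') -> ToolError: not empty
% boxtree pen(p='/brux', c='wibra') -> created
% boxtree pen(p='/snegag', c='plu') -> created
% dayspinner markday(d='2160-07-05') -> 2160-07-05
% boxtree openup(p='/brux') -> wibra
% boxtree peekin(p='/') -> [brux, sloprusl/, snegag]


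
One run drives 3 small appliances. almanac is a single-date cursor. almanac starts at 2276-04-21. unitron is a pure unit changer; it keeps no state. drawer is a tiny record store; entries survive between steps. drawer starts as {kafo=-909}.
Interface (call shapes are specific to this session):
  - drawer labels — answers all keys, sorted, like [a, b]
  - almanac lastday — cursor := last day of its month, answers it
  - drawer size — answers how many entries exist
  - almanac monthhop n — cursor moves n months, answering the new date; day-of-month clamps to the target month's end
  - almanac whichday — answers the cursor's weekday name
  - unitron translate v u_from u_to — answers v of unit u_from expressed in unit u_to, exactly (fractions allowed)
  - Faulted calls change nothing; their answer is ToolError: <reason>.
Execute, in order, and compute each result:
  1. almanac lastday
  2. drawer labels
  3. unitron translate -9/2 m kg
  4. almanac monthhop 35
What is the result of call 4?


-- 1. almanac lastday() => 2276-04-30
-- 2. drawer labels() => [kafo]
-- 3. unitron translate(v: -9/2, u_from: m, u_to: kg) => ToolError: incompatible units
-- 4. almanac monthhop(n: 35) => 2279-03-30

Answer: 2279-03-30


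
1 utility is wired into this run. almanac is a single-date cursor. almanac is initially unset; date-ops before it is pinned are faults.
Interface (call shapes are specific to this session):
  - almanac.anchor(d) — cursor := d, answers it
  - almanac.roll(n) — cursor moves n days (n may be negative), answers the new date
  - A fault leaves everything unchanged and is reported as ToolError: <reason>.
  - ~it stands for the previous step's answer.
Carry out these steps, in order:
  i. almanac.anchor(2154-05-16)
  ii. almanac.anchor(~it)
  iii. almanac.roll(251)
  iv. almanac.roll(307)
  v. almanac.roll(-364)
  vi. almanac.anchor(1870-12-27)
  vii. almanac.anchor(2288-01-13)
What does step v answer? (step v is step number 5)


Answer: 2154-11-26

Derivation:
>>> almanac.anchor d=2154-05-16
[out] 2154-05-16
>>> almanac.anchor d=~it
[out] 2154-05-16
>>> almanac.roll n=251
[out] 2155-01-22
>>> almanac.roll n=307
[out] 2155-11-25
>>> almanac.roll n=-364
[out] 2154-11-26
>>> almanac.anchor d=1870-12-27
[out] 1870-12-27
>>> almanac.anchor d=2288-01-13
[out] 2288-01-13


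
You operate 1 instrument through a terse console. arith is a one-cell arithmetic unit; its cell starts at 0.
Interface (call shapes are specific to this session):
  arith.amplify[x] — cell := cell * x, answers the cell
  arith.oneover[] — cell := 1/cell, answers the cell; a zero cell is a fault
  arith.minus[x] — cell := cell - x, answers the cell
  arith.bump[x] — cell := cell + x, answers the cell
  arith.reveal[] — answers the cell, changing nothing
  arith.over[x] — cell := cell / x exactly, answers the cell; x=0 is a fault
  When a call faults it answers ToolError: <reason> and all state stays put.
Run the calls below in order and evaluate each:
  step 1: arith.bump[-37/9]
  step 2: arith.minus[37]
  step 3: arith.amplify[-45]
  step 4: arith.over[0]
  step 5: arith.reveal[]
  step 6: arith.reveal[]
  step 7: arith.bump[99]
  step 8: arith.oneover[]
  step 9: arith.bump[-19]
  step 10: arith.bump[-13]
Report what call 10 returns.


> arith.bump x→-37/9
[out] -37/9
> arith.minus x→37
[out] -370/9
> arith.amplify x→-45
[out] 1850
> arith.over x→0
[out] ToolError: division by zero
> arith.reveal
[out] 1850
> arith.reveal
[out] 1850
> arith.bump x→99
[out] 1949
> arith.oneover
[out] 1/1949
> arith.bump x→-19
[out] -37030/1949
> arith.bump x→-13
[out] -62367/1949

Answer: -62367/1949


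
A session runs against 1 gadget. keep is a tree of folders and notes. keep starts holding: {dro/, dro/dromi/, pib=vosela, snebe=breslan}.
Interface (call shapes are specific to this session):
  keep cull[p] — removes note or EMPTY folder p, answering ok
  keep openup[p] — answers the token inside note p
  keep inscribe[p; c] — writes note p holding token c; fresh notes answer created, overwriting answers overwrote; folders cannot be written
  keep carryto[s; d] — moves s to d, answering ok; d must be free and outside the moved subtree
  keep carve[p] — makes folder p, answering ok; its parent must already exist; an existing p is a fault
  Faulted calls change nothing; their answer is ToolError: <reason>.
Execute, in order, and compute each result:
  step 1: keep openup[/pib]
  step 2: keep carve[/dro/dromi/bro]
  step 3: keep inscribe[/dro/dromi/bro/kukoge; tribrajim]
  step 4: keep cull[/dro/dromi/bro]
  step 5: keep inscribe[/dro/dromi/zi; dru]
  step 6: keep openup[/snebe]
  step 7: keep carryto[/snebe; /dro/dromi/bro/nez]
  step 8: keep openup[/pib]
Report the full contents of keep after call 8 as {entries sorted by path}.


! keep openup(p=/pib) -> vosela
! keep carve(p=/dro/dromi/bro) -> ok
! keep inscribe(p=/dro/dromi/bro/kukoge, c=tribrajim) -> created
! keep cull(p=/dro/dromi/bro) -> ToolError: not empty
! keep inscribe(p=/dro/dromi/zi, c=dru) -> created
! keep openup(p=/snebe) -> breslan
! keep carryto(s=/snebe, d=/dro/dromi/bro/nez) -> ok
! keep openup(p=/pib) -> vosela

Answer: {dro/, dro/dromi/, dro/dromi/bro/, dro/dromi/bro/kukoge=tribrajim, dro/dromi/bro/nez=breslan, dro/dromi/zi=dru, pib=vosela}


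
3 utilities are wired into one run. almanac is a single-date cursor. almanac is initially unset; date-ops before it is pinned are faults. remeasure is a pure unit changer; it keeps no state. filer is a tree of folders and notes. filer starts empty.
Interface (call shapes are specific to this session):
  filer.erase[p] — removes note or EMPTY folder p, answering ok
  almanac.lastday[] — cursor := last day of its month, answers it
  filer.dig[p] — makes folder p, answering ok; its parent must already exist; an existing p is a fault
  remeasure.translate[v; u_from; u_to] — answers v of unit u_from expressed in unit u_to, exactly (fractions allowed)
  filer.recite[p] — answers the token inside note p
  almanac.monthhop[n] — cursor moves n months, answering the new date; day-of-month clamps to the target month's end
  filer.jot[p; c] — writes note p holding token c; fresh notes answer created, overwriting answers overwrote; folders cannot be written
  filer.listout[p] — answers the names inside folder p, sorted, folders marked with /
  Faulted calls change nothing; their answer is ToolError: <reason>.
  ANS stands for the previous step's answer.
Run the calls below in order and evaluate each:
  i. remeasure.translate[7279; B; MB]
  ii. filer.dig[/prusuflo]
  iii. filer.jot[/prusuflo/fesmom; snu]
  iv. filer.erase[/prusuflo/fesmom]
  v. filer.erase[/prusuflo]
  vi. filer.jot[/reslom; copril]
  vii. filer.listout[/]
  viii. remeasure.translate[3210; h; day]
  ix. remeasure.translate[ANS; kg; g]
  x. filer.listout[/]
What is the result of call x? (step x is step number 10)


Answer: [reslom]

Derivation:
Then translate(v→7279, u_from→B, u_to→MB), giving 7279/1000000.
Invoking dig(p→/prusuflo): ok.
Calling jot(p→/prusuflo/fesmom, c→snu), → created.
Now I run erase(p→/prusuflo/fesmom), → ok.
Using erase(p→/prusuflo), and observe ok.
Next I call jot(p→/reslom, c→copril), which returns created.
Next I call listout(p→/), and get [reslom].
I call translate(v→3210, u_from→h, u_to→day), and observe 535/4.
Using translate(v→ANS, u_from→kg, u_to→g), yielding 133750.
Next I call listout(p→/), which returns [reslom].


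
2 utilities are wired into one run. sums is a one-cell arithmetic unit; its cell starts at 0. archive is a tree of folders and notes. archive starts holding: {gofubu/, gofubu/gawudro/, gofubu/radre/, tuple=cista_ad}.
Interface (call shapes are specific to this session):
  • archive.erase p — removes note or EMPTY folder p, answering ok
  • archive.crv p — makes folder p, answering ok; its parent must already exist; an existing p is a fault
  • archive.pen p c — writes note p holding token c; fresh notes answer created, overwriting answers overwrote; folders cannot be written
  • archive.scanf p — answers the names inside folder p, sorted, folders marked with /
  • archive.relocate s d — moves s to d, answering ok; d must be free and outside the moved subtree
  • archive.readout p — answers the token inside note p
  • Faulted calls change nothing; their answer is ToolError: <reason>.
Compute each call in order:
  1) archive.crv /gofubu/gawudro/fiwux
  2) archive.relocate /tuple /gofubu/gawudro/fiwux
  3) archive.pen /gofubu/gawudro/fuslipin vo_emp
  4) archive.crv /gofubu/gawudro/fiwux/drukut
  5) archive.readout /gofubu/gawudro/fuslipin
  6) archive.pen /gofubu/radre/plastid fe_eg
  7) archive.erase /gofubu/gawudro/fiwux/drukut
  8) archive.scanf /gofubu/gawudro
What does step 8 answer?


Answer: [fiwux/, fuslipin]

Derivation:
% 1. crv(p→/gofubu/gawudro/fiwux) => ok
% 2. relocate(s→/tuple, d→/gofubu/gawudro/fiwux) => ToolError: exists
% 3. pen(p→/gofubu/gawudro/fuslipin, c→vo_emp) => created
% 4. crv(p→/gofubu/gawudro/fiwux/drukut) => ok
% 5. readout(p→/gofubu/gawudro/fuslipin) => vo_emp
% 6. pen(p→/gofubu/radre/plastid, c→fe_eg) => created
% 7. erase(p→/gofubu/gawudro/fiwux/drukut) => ok
% 8. scanf(p→/gofubu/gawudro) => [fiwux/, fuslipin]


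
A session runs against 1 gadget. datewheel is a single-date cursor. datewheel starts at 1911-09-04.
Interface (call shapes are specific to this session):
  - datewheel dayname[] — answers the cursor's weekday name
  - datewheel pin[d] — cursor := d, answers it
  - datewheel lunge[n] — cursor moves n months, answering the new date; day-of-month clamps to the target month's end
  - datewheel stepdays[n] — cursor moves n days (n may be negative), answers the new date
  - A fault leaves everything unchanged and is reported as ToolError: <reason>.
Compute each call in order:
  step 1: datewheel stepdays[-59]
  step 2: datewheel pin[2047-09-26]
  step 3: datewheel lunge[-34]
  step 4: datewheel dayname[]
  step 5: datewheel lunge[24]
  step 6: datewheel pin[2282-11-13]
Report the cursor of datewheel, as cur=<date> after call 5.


Answer: cur=2046-11-26

Derivation:
Step: datewheel stepdays[-59]
Result: 1911-07-07
Step: datewheel pin[2047-09-26]
Result: 2047-09-26
Step: datewheel lunge[-34]
Result: 2044-11-26
Step: datewheel dayname[]
Result: Saturday
Step: datewheel lunge[24]
Result: 2046-11-26
Step: datewheel pin[2282-11-13]
Result: 2282-11-13


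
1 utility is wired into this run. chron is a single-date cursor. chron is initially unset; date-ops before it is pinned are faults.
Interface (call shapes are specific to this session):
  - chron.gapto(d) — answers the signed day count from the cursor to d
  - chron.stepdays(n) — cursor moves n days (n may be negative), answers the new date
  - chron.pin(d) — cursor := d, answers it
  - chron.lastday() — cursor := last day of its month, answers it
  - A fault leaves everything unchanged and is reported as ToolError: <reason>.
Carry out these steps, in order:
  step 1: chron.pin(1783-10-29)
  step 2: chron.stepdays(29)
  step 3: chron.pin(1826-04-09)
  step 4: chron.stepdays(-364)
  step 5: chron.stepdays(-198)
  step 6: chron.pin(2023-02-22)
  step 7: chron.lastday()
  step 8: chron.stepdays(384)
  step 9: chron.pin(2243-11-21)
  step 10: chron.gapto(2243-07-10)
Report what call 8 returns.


Answer: 2024-03-18

Derivation:
==> chron.pin(d→1783-10-29)
<== 1783-10-29
==> chron.stepdays(n→29)
<== 1783-11-27
==> chron.pin(d→1826-04-09)
<== 1826-04-09
==> chron.stepdays(n→-364)
<== 1825-04-10
==> chron.stepdays(n→-198)
<== 1824-09-24
==> chron.pin(d→2023-02-22)
<== 2023-02-22
==> chron.lastday()
<== 2023-02-28
==> chron.stepdays(n→384)
<== 2024-03-18
==> chron.pin(d→2243-11-21)
<== 2243-11-21
==> chron.gapto(d→2243-07-10)
<== -134


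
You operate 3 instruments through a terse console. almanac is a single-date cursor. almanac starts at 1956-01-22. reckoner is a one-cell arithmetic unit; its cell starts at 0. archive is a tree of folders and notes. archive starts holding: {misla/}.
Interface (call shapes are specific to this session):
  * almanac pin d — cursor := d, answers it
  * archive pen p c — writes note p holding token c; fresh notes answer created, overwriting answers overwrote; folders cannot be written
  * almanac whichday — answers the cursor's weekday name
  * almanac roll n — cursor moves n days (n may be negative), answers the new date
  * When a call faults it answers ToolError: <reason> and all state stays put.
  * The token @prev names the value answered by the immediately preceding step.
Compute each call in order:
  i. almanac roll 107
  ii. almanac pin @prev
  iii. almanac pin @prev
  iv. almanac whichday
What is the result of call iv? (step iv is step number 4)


·→ almanac roll(n=107)
·← 1956-05-08
·→ almanac pin(d=@prev)
·← 1956-05-08
·→ almanac pin(d=@prev)
·← 1956-05-08
·→ almanac whichday()
·← Tuesday

Answer: Tuesday


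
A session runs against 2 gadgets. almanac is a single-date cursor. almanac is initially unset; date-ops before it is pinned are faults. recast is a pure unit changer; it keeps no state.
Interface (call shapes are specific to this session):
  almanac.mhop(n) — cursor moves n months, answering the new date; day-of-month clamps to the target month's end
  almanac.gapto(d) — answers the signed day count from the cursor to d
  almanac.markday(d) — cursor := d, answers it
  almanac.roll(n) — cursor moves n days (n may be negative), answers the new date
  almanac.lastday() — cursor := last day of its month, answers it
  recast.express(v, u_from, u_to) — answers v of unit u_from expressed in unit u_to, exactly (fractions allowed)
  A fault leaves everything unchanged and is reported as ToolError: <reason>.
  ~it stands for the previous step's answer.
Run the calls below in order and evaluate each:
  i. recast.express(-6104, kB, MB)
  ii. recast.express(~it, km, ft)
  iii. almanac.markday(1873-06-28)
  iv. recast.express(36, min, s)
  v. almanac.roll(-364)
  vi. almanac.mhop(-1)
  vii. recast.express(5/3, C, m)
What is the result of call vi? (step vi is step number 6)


Answer: 1872-05-29

Derivation:
% recast.express v=-6104 u_from=kB u_to=MB
= -763/125
% recast.express v=~it u_from=km u_to=ft
= -7630000/381
% almanac.markday d=1873-06-28
= 1873-06-28
% recast.express v=36 u_from=min u_to=s
= 2160
% almanac.roll n=-364
= 1872-06-29
% almanac.mhop n=-1
= 1872-05-29
% recast.express v=5/3 u_from=C u_to=m
= ToolError: incompatible units


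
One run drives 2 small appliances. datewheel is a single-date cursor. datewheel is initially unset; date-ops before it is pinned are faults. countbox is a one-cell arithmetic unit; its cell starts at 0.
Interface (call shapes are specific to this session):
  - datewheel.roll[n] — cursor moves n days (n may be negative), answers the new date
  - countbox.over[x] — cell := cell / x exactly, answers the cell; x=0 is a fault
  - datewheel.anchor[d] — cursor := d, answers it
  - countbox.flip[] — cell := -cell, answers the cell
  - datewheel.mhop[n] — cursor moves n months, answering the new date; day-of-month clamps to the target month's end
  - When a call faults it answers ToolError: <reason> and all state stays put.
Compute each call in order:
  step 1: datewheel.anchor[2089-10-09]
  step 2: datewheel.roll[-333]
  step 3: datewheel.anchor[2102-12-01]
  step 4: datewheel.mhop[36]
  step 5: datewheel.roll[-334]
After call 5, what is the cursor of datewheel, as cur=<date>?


Answer: cur=2105-01-01

Derivation:
Step: datewheel.anchor[2089-10-09]
Result: 2089-10-09
Step: datewheel.roll[-333]
Result: 2088-11-10
Step: datewheel.anchor[2102-12-01]
Result: 2102-12-01
Step: datewheel.mhop[36]
Result: 2105-12-01
Step: datewheel.roll[-334]
Result: 2105-01-01


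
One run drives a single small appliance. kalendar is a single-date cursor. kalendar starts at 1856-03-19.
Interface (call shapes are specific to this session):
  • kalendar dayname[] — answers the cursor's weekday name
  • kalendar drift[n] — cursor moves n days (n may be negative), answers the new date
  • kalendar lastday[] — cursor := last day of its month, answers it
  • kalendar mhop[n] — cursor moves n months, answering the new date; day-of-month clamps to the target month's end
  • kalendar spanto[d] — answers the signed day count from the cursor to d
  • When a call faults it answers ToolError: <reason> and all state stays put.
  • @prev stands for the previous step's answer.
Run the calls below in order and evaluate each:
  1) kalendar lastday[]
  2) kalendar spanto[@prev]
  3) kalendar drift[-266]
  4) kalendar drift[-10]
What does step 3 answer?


Answer: 1855-07-09

Derivation:
→ kalendar lastday()
← 1856-03-31
→ kalendar spanto(@prev)
← 0
→ kalendar drift(-266)
← 1855-07-09
→ kalendar drift(-10)
← 1855-06-29


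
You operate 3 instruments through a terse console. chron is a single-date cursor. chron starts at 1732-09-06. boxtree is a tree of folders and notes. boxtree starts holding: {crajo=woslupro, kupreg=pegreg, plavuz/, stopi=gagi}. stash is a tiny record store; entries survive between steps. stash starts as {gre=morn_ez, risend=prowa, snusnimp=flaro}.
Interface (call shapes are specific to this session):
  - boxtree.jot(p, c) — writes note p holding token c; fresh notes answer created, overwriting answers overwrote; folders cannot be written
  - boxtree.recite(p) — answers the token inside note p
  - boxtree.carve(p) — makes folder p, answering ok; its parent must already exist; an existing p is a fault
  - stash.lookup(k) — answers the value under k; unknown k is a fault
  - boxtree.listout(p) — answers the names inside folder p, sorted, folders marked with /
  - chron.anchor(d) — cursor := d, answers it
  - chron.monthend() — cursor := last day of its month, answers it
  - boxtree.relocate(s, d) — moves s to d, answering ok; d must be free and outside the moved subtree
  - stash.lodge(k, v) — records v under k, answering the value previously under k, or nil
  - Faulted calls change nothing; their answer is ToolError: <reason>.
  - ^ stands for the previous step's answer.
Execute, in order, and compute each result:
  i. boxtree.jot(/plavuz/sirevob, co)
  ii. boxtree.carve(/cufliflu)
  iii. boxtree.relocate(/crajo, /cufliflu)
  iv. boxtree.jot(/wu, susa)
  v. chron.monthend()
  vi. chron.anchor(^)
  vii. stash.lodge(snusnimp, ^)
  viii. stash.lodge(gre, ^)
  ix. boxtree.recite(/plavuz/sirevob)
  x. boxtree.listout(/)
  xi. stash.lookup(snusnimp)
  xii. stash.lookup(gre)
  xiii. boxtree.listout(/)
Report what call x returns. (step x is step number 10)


% boxtree.jot p='/plavuz/sirevob' c='co'
:: created
% boxtree.carve p='/cufliflu'
:: ok
% boxtree.relocate s='/crajo' d='/cufliflu'
:: ToolError: exists
% boxtree.jot p='/wu' c='susa'
:: created
% chron.monthend
:: 1732-09-30
% chron.anchor d='^'
:: 1732-09-30
% stash.lodge k='snusnimp' v='^'
:: flaro
% stash.lodge k='gre' v='^'
:: morn_ez
% boxtree.recite p='/plavuz/sirevob'
:: co
% boxtree.listout p='/'
:: [crajo, cufliflu/, kupreg, plavuz/, stopi, wu]
% stash.lookup k='snusnimp'
:: 1732-09-30
% stash.lookup k='gre'
:: flaro
% boxtree.listout p='/'
:: [crajo, cufliflu/, kupreg, plavuz/, stopi, wu]

Answer: [crajo, cufliflu/, kupreg, plavuz/, stopi, wu]


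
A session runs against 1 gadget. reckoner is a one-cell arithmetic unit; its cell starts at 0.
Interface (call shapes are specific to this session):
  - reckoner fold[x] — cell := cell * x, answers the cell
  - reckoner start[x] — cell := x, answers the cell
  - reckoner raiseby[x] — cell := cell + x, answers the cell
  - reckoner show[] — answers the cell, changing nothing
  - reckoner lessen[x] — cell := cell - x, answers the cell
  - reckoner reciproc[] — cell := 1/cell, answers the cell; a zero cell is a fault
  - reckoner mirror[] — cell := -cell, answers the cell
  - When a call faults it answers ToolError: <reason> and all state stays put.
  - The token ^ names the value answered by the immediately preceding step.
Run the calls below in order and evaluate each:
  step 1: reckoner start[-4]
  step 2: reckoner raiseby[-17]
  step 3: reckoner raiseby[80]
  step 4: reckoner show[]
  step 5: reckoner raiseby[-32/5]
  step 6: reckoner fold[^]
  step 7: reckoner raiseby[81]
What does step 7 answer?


Act: reckoner start[x=-4]
Obs: -4
Act: reckoner raiseby[x=-17]
Obs: -21
Act: reckoner raiseby[x=80]
Obs: 59
Act: reckoner show[]
Obs: 59
Act: reckoner raiseby[x=-32/5]
Obs: 263/5
Act: reckoner fold[x=^]
Obs: 69169/25
Act: reckoner raiseby[x=81]
Obs: 71194/25

Answer: 71194/25


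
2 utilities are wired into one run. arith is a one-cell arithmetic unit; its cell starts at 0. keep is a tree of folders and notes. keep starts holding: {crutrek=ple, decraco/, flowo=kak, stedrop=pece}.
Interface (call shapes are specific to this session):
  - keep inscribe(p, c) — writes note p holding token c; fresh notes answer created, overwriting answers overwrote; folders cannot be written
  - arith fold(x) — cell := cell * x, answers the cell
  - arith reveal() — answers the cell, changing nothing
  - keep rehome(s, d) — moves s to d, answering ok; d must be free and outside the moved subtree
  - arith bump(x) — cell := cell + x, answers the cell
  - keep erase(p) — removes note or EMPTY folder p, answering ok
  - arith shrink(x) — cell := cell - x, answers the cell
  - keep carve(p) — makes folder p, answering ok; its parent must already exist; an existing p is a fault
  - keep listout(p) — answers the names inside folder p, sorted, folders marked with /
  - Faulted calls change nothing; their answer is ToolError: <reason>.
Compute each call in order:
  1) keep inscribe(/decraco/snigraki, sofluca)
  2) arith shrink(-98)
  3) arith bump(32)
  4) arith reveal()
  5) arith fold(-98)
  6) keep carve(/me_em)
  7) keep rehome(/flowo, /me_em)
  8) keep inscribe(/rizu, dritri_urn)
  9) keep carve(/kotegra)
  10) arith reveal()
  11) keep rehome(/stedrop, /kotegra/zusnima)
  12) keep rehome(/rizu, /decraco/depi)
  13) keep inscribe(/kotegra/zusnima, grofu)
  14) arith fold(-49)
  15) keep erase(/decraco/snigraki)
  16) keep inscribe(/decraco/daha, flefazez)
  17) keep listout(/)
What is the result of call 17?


;; keep inscribe(/decraco/snigraki, sofluca) => created
;; arith shrink(-98) => 98
;; arith bump(32) => 130
;; arith reveal() => 130
;; arith fold(-98) => -12740
;; keep carve(/me_em) => ok
;; keep rehome(/flowo, /me_em) => ToolError: exists
;; keep inscribe(/rizu, dritri_urn) => created
;; keep carve(/kotegra) => ok
;; arith reveal() => -12740
;; keep rehome(/stedrop, /kotegra/zusnima) => ok
;; keep rehome(/rizu, /decraco/depi) => ok
;; keep inscribe(/kotegra/zusnima, grofu) => overwrote
;; arith fold(-49) => 624260
;; keep erase(/decraco/snigraki) => ok
;; keep inscribe(/decraco/daha, flefazez) => created
;; keep listout(/) => [crutrek, decraco/, flowo, kotegra/, me_em/]

Answer: [crutrek, decraco/, flowo, kotegra/, me_em/]


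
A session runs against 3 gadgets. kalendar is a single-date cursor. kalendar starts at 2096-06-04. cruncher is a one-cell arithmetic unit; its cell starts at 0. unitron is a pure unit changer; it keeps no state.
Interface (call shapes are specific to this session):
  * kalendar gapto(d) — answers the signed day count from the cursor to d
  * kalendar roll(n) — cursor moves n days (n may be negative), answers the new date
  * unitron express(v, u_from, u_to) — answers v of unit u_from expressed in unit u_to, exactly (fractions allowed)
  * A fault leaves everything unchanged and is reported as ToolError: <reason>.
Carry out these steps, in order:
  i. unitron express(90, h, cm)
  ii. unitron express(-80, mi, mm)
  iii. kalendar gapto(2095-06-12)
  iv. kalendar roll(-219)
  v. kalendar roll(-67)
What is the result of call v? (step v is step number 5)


I invoke unitron express(v=90, u_from=h, u_to=cm), and get ToolError: incompatible units.
Now I run unitron express(v=-80, u_from=mi, u_to=mm), → -128747520.
Now I run kalendar gapto(d=2095-06-12), yielding -358.
Using kalendar roll(n=-219), and see 2095-10-29.
I call kalendar roll(n=-67), and see 2095-08-23.

Answer: 2095-08-23


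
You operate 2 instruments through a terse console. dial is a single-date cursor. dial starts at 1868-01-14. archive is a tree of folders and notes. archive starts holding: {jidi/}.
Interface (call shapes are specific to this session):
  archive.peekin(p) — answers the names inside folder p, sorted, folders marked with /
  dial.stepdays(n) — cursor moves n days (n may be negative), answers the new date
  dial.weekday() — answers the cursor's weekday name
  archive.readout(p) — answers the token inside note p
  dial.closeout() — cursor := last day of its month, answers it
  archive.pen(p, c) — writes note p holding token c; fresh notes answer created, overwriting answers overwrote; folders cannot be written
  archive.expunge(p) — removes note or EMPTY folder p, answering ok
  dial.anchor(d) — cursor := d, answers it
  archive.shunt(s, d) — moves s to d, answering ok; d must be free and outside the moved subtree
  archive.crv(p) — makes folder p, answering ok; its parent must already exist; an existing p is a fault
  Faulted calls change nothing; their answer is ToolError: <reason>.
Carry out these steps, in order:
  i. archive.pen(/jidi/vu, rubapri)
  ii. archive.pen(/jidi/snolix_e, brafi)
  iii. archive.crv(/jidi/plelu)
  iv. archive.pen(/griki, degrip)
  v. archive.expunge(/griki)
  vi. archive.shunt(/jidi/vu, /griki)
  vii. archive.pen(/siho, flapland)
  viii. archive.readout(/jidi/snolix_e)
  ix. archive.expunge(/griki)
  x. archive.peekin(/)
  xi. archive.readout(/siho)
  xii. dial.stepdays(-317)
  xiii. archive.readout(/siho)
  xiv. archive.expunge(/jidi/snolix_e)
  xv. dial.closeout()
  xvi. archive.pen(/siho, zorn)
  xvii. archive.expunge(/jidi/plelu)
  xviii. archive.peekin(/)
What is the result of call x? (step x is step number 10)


>>> archive.pen p: /jidi/vu c: rubapri
  created
>>> archive.pen p: /jidi/snolix_e c: brafi
  created
>>> archive.crv p: /jidi/plelu
  ok
>>> archive.pen p: /griki c: degrip
  created
>>> archive.expunge p: /griki
  ok
>>> archive.shunt s: /jidi/vu d: /griki
  ok
>>> archive.pen p: /siho c: flapland
  created
>>> archive.readout p: /jidi/snolix_e
  brafi
>>> archive.expunge p: /griki
  ok
>>> archive.peekin p: /
  [jidi/, siho]
>>> archive.readout p: /siho
  flapland
>>> dial.stepdays n: -317
  1867-03-03
>>> archive.readout p: /siho
  flapland
>>> archive.expunge p: /jidi/snolix_e
  ok
>>> dial.closeout
  1867-03-31
>>> archive.pen p: /siho c: zorn
  overwrote
>>> archive.expunge p: /jidi/plelu
  ok
>>> archive.peekin p: /
  [jidi/, siho]

Answer: [jidi/, siho]


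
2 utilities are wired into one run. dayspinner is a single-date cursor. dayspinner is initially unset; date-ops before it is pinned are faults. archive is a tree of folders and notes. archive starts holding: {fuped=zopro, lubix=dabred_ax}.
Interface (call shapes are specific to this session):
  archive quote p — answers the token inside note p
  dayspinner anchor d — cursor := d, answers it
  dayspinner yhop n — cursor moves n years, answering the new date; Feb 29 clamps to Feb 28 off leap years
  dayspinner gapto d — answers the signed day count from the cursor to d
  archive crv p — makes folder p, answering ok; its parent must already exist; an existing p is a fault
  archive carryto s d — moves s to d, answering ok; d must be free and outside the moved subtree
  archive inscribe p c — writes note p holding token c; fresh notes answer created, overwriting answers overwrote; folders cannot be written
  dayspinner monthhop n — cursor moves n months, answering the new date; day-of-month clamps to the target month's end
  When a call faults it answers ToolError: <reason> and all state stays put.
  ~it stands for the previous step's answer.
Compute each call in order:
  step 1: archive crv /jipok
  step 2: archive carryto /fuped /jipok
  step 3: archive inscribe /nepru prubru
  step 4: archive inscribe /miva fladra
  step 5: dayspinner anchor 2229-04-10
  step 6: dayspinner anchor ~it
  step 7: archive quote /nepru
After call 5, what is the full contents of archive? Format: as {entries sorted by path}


Answer: {fuped=zopro, jipok/, lubix=dabred_ax, miva=fladra, nepru=prubru}

Derivation:
;; archive crv(/jipok) ~> ok
;; archive carryto(/fuped, /jipok) ~> ToolError: exists
;; archive inscribe(/nepru, prubru) ~> created
;; archive inscribe(/miva, fladra) ~> created
;; dayspinner anchor(2229-04-10) ~> 2229-04-10
;; dayspinner anchor(~it) ~> 2229-04-10
;; archive quote(/nepru) ~> prubru
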